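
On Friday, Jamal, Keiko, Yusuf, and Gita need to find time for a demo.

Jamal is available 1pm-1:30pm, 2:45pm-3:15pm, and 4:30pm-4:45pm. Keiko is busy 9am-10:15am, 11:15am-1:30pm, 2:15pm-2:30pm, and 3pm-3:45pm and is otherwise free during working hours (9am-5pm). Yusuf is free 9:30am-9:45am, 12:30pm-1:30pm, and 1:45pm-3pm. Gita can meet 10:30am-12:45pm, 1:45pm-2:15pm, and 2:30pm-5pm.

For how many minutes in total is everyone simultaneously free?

Keiko free within 09:00–17:00: 10:15–11:15, 13:30–14:15, 14:30–15:00, 15:45–17:00.
Jamal ∩ Keiko: 14:45–15:00, 16:30–16:45.
Jamal ∩ Keiko ∩ Yusuf: 14:45–15:00.
Jamal ∩ Keiko ∩ Yusuf ∩ Gita: 14:45–15:00.
Total common minutes: 15.

15 minutes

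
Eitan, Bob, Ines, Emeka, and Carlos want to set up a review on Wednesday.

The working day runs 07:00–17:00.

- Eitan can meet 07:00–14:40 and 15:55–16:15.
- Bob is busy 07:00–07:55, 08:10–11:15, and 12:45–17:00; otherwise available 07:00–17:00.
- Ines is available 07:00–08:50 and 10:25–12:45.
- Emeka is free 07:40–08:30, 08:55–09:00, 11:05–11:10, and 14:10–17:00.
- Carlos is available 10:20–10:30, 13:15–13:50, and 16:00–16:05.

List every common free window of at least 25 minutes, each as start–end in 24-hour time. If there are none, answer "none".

Bob free within 07:00–17:00: 07:55–08:10, 11:15–12:45.
Eitan ∩ Bob: 07:55–08:10, 11:15–12:45.
Eitan ∩ Bob ∩ Ines: 07:55–08:10, 11:15–12:45.
Eitan ∩ Bob ∩ Ines ∩ Emeka: 07:55–08:10.
Eitan ∩ Bob ∩ Ines ∩ Emeka ∩ Carlos: (none).
Windows ≥ 25 min: (none).

none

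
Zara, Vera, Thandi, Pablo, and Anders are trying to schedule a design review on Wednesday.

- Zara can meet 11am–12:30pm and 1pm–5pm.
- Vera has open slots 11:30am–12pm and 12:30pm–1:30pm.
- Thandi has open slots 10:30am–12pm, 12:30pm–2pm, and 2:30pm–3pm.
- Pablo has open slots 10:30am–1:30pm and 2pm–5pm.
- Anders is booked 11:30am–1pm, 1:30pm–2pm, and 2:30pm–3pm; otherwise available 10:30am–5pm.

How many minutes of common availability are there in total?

Anders free within 10:30–17:00: 10:30–11:30, 13:00–13:30, 14:00–14:30, 15:00–17:00.
Zara ∩ Vera: 11:30–12:00, 13:00–13:30.
Zara ∩ Vera ∩ Thandi: 11:30–12:00, 13:00–13:30.
Zara ∩ Vera ∩ Thandi ∩ Pablo: 11:30–12:00, 13:00–13:30.
Zara ∩ Vera ∩ Thandi ∩ Pablo ∩ Anders: 13:00–13:30.
Total common minutes: 30.

30 minutes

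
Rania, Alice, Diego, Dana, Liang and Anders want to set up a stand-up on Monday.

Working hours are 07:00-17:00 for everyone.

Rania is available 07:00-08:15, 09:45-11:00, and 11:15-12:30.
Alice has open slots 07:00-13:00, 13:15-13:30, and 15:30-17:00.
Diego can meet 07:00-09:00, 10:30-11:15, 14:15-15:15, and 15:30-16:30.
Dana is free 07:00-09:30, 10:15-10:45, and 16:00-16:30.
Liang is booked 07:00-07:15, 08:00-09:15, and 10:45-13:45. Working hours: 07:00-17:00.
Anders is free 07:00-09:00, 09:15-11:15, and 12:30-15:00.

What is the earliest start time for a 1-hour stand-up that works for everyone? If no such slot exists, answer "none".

Liang free within 07:00–17:00: 07:15–08:00, 09:15–10:45, 13:45–17:00.
Rania ∩ Alice: 07:00–08:15, 09:45–11:00, 11:15–12:30.
Rania ∩ Alice ∩ Diego: 07:00–08:15, 10:30–11:00.
Rania ∩ Alice ∩ Diego ∩ Dana: 07:00–08:15, 10:30–10:45.
Rania ∩ Alice ∩ Diego ∩ Dana ∩ Liang: 07:15–08:00, 10:30–10:45.
Rania ∩ Alice ∩ Diego ∩ Dana ∩ Liang ∩ Anders: 07:15–08:00, 10:30–10:45.
Windows ≥ 60 min: (none).

none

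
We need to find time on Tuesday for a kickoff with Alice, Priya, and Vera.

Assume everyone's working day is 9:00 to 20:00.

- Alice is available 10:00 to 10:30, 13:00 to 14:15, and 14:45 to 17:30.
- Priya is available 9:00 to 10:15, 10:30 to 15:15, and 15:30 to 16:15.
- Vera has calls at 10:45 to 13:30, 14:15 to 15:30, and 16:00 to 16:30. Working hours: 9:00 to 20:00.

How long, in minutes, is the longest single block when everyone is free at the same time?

45 minutes

Vera free within 09:00–20:00: 09:00–10:45, 13:30–14:15, 15:30–16:00, 16:30–20:00.
Alice ∩ Priya: 10:00–10:15, 13:00–14:15, 14:45–15:15, 15:30–16:15.
Alice ∩ Priya ∩ Vera: 10:00–10:15, 13:30–14:15, 15:30–16:00.
Common window lengths: 15, 45, 30 min; longest is 45.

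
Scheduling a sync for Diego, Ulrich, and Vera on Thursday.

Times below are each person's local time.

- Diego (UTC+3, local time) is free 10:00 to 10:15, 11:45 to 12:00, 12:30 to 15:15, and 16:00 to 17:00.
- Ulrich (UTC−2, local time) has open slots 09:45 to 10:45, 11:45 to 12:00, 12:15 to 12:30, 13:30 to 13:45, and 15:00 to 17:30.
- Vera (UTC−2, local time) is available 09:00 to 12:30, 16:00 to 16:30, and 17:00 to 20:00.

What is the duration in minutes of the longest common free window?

Diego → UTC: 07:00–07:15, 08:45–09:00, 09:30–12:15, 13:00–14:00.
Ulrich → UTC: 11:45–12:45, 13:45–14:00, 14:15–14:30, 15:30–15:45, 17:00–19:30.
Vera → UTC: 11:00–14:30, 18:00–18:30, 19:00–22:00.
Diego ∩ Ulrich: 11:45–12:15, 13:45–14:00.
Diego ∩ Ulrich ∩ Vera: 11:45–12:15, 13:45–14:00.
Common window lengths: 30, 15 min; longest is 30.

30 minutes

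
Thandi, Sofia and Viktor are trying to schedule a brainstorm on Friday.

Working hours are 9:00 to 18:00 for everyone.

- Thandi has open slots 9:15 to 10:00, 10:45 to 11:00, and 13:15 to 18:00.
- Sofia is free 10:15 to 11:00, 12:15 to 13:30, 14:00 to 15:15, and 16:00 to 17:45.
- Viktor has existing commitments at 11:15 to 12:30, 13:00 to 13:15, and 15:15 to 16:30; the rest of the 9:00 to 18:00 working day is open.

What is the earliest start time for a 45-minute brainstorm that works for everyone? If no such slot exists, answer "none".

Viktor free within 09:00–18:00: 09:00–11:15, 12:30–13:00, 13:15–15:15, 16:30–18:00.
Thandi ∩ Sofia: 10:45–11:00, 13:15–13:30, 14:00–15:15, 16:00–17:45.
Thandi ∩ Sofia ∩ Viktor: 10:45–11:00, 13:15–13:30, 14:00–15:15, 16:30–17:45.
Windows ≥ 45 min: 14:00–15:15, 16:30–17:45.
Earliest such window starts at 14:00.

14:00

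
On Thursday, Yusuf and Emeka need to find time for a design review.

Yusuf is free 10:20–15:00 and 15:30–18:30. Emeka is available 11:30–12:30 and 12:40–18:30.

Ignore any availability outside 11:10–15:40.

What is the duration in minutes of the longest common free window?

140 minutes

Yusuf ∩ Emeka: 11:30–12:30, 12:40–15:00, 15:30–18:30.
Restricted to 11:10–15:40: 11:30–12:30, 12:40–15:00, 15:30–15:40.
Common window lengths: 60, 140, 10 min; longest is 140.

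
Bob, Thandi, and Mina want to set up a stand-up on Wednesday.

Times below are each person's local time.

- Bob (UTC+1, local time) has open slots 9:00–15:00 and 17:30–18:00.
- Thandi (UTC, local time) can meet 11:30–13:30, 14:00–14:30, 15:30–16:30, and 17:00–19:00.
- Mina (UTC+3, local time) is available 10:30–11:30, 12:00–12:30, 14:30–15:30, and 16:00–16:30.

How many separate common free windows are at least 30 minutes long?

Bob → UTC: 08:00–14:00, 16:30–17:00.
Thandi → UTC: 11:30–13:30, 14:00–14:30, 15:30–16:30, 17:00–19:00.
Mina → UTC: 07:30–08:30, 09:00–09:30, 11:30–12:30, 13:00–13:30.
Bob ∩ Thandi: 11:30–13:30.
Bob ∩ Thandi ∩ Mina: 11:30–12:30, 13:00–13:30.
Windows ≥ 30 min: 11:30–12:30, 13:00–13:30.
That's 2 windows.

2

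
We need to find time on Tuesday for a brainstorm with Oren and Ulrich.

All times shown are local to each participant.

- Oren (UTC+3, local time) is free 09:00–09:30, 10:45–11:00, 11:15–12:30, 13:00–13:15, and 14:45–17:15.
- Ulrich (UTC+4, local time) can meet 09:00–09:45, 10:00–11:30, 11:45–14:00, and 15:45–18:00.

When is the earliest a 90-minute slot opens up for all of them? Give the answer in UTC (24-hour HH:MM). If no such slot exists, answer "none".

Oren → UTC: 06:00–06:30, 07:45–08:00, 08:15–09:30, 10:00–10:15, 11:45–14:15.
Ulrich → UTC: 05:00–05:45, 06:00–07:30, 07:45–10:00, 11:45–14:00.
Oren ∩ Ulrich: 06:00–06:30, 07:45–08:00, 08:15–09:30, 11:45–14:00.
Windows ≥ 90 min: 11:45–14:00.
Earliest such window starts at 11:45.

11:45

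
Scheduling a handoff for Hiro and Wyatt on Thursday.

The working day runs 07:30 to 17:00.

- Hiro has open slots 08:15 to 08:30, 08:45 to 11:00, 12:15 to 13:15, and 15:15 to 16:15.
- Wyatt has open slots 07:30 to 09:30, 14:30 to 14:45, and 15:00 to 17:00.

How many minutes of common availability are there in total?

Hiro ∩ Wyatt: 08:15–08:30, 08:45–09:30, 15:15–16:15.
Total common minutes: 15 + 45 + 60 = 120.

120 minutes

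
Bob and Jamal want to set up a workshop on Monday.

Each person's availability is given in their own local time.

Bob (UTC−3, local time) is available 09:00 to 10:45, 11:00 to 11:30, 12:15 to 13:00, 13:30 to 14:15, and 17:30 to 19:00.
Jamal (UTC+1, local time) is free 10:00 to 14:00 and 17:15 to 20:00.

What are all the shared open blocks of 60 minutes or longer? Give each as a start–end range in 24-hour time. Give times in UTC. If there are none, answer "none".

Bob → UTC: 12:00–13:45, 14:00–14:30, 15:15–16:00, 16:30–17:15, 20:30–22:00.
Jamal → UTC: 09:00–13:00, 16:15–19:00.
Bob ∩ Jamal: 12:00–13:00, 16:30–17:15.
Windows ≥ 60 min: 12:00–13:00.

12:00–13:00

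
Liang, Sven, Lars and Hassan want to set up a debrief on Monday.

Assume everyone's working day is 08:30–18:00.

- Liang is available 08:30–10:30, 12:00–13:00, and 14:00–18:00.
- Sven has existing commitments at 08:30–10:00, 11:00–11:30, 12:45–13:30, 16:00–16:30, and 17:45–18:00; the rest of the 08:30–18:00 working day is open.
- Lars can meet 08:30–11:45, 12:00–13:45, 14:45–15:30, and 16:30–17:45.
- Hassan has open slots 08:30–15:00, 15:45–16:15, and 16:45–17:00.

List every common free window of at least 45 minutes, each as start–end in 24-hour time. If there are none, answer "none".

12:00–12:45

Sven free within 08:30–18:00: 10:00–11:00, 11:30–12:45, 13:30–16:00, 16:30–17:45.
Liang ∩ Sven: 10:00–10:30, 12:00–12:45, 14:00–16:00, 16:30–17:45.
Liang ∩ Sven ∩ Lars: 10:00–10:30, 12:00–12:45, 14:45–15:30, 16:30–17:45.
Liang ∩ Sven ∩ Lars ∩ Hassan: 10:00–10:30, 12:00–12:45, 14:45–15:00, 16:45–17:00.
Windows ≥ 45 min: 12:00–12:45.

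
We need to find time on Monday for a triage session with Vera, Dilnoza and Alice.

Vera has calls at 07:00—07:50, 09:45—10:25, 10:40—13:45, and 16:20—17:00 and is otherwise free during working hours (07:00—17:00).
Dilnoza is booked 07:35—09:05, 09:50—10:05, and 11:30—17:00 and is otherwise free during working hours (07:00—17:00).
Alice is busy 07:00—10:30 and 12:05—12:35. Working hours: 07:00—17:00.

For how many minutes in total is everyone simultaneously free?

Vera free within 07:00–17:00: 07:50–09:45, 10:25–10:40, 13:45–16:20.
Dilnoza free within 07:00–17:00: 07:00–07:35, 09:05–09:50, 10:05–11:30.
Alice free within 07:00–17:00: 10:30–12:05, 12:35–17:00.
Vera ∩ Dilnoza: 09:05–09:45, 10:25–10:40.
Vera ∩ Dilnoza ∩ Alice: 10:30–10:40.
Total common minutes: 10.

10 minutes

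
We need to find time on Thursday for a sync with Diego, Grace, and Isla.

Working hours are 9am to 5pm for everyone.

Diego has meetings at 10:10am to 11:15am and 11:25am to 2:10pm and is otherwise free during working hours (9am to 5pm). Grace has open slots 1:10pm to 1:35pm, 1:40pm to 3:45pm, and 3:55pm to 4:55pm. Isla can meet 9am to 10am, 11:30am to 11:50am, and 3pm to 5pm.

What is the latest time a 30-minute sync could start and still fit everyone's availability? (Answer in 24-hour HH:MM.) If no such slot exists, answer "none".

16:25

Diego free within 09:00–17:00: 09:00–10:10, 11:15–11:25, 14:10–17:00.
Diego ∩ Grace: 14:10–15:45, 15:55–16:55.
Diego ∩ Grace ∩ Isla: 15:00–15:45, 15:55–16:55.
Windows ≥ 30 min: 15:00–15:45, 15:55–16:55.
Latest start in the last window 15:55–16:55 is 16:55 − 30 min = 16:25.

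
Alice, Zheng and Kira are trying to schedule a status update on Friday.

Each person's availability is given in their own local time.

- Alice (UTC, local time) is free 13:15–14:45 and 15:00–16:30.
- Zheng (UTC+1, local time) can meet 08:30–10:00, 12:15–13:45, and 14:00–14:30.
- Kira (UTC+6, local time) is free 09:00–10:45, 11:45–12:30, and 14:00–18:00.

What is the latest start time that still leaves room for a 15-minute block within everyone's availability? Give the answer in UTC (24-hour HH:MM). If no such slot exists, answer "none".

none

Alice → UTC: 13:15–14:45, 15:00–16:30.
Zheng → UTC: 07:30–09:00, 11:15–12:45, 13:00–13:30.
Kira → UTC: 03:00–04:45, 05:45–06:30, 08:00–12:00.
Alice ∩ Zheng: 13:15–13:30.
Alice ∩ Zheng ∩ Kira: (none).
Windows ≥ 15 min: (none).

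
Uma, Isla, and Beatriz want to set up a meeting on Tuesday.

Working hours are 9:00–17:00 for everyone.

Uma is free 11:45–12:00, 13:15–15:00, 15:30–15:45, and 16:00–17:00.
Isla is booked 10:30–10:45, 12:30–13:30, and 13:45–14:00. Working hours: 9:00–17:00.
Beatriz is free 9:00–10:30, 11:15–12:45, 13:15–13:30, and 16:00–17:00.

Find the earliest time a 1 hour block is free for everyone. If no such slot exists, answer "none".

Isla free within 09:00–17:00: 09:00–10:30, 10:45–12:30, 13:30–13:45, 14:00–17:00.
Uma ∩ Isla: 11:45–12:00, 13:30–13:45, 14:00–15:00, 15:30–15:45, 16:00–17:00.
Uma ∩ Isla ∩ Beatriz: 11:45–12:00, 16:00–17:00.
Windows ≥ 60 min: 16:00–17:00.
Earliest such window starts at 16:00.

16:00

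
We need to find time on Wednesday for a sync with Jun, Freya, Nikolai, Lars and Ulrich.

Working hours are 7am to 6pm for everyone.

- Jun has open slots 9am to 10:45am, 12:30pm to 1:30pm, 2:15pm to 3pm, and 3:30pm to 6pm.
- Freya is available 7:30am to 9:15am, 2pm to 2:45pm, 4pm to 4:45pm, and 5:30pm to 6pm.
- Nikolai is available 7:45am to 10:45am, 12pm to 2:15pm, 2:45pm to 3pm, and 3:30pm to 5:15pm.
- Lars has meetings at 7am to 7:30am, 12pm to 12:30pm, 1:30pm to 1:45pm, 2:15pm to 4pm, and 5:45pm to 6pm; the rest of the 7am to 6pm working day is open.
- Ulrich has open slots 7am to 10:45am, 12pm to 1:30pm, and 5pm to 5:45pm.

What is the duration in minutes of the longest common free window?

15 minutes

Lars free within 07:00–18:00: 07:30–12:00, 12:30–13:30, 13:45–14:15, 16:00–17:45.
Jun ∩ Freya: 09:00–09:15, 14:15–14:45, 16:00–16:45, 17:30–18:00.
Jun ∩ Freya ∩ Nikolai: 09:00–09:15, 16:00–16:45.
Jun ∩ Freya ∩ Nikolai ∩ Lars: 09:00–09:15, 16:00–16:45.
Jun ∩ Freya ∩ Nikolai ∩ Lars ∩ Ulrich: 09:00–09:15.
Single common window of 15 minutes.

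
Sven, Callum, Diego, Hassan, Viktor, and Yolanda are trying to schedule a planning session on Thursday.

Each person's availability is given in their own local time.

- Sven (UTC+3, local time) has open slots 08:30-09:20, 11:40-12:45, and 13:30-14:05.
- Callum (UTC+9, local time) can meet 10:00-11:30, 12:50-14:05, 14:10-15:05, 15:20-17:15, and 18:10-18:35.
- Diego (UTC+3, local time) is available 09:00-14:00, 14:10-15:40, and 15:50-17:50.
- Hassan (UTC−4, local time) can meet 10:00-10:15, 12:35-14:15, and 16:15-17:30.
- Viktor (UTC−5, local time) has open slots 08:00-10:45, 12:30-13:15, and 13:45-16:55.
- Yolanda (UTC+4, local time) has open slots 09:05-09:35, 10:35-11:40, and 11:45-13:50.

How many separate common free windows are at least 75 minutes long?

0

Sven → UTC: 05:30–06:20, 08:40–09:45, 10:30–11:05.
Callum → UTC: 01:00–02:30, 03:50–05:05, 05:10–06:05, 06:20–08:15, 09:10–09:35.
Diego → UTC: 06:00–11:00, 11:10–12:40, 12:50–14:50.
Hassan → UTC: 14:00–14:15, 16:35–18:15, 20:15–21:30.
Viktor → UTC: 13:00–15:45, 17:30–18:15, 18:45–21:55.
Yolanda → UTC: 05:05–05:35, 06:35–07:40, 07:45–09:50.
Sven ∩ Callum: 05:30–06:05, 09:10–09:35.
Sven ∩ Callum ∩ Diego: 06:00–06:05, 09:10–09:35.
Sven ∩ Callum ∩ Diego ∩ Hassan: (none).
Sven ∩ Callum ∩ Diego ∩ Hassan ∩ Viktor: (none).
Sven ∩ Callum ∩ Diego ∩ Hassan ∩ Viktor ∩ Yolanda: (none).
Windows ≥ 75 min: (none).
That's 0 windows.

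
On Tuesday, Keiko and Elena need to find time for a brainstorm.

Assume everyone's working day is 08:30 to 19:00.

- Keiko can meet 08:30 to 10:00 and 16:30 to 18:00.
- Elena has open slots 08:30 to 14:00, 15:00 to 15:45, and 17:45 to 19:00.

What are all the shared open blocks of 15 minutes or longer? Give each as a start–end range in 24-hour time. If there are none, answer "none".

Keiko ∩ Elena: 08:30–10:00, 17:45–18:00.
Windows ≥ 15 min: 08:30–10:00, 17:45–18:00.

08:30–10:00, 17:45–18:00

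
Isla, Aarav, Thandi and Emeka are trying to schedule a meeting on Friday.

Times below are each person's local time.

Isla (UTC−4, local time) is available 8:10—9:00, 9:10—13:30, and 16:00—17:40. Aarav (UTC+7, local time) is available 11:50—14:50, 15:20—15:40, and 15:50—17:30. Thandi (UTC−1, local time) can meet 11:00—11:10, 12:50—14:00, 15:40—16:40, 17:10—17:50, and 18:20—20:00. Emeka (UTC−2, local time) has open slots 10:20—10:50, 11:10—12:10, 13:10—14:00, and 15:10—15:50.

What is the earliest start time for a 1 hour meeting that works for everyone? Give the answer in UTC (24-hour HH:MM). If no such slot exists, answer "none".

Isla → UTC: 12:10–13:00, 13:10–17:30, 20:00–21:40.
Aarav → UTC: 04:50–07:50, 08:20–08:40, 08:50–10:30.
Thandi → UTC: 12:00–12:10, 13:50–15:00, 16:40–17:40, 18:10–18:50, 19:20–21:00.
Emeka → UTC: 12:20–12:50, 13:10–14:10, 15:10–16:00, 17:10–17:50.
Isla ∩ Aarav: (none).
Isla ∩ Aarav ∩ Thandi: (none).
Isla ∩ Aarav ∩ Thandi ∩ Emeka: (none).
Windows ≥ 60 min: (none).

none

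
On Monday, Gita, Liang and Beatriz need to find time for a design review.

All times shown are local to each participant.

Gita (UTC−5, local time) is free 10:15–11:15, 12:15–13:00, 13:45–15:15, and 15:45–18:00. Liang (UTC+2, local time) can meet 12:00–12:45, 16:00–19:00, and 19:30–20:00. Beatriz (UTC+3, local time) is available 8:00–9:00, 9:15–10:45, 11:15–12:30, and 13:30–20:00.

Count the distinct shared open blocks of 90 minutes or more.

Gita → UTC: 15:15–16:15, 17:15–18:00, 18:45–20:15, 20:45–23:00.
Liang → UTC: 10:00–10:45, 14:00–17:00, 17:30–18:00.
Beatriz → UTC: 05:00–06:00, 06:15–07:45, 08:15–09:30, 10:30–17:00.
Gita ∩ Liang: 15:15–16:15, 17:30–18:00.
Gita ∩ Liang ∩ Beatriz: 15:15–16:15.
Windows ≥ 90 min: (none).
That's 0 windows.

0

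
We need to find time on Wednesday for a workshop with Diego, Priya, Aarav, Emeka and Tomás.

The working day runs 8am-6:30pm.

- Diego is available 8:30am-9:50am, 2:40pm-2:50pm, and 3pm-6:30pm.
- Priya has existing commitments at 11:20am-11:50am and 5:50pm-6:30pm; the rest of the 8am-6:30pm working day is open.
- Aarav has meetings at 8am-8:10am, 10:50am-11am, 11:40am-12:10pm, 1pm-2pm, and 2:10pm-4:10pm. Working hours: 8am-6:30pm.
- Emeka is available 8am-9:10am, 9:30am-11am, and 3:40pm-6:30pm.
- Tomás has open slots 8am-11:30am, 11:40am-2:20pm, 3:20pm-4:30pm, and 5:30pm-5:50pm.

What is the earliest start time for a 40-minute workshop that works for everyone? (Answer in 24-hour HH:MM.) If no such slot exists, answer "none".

08:30

Priya free within 08:00–18:30: 08:00–11:20, 11:50–17:50.
Aarav free within 08:00–18:30: 08:10–10:50, 11:00–11:40, 12:10–13:00, 14:00–14:10, 16:10–18:30.
Diego ∩ Priya: 08:30–09:50, 14:40–14:50, 15:00–17:50.
Diego ∩ Priya ∩ Aarav: 08:30–09:50, 16:10–17:50.
Diego ∩ Priya ∩ Aarav ∩ Emeka: 08:30–09:10, 09:30–09:50, 16:10–17:50.
Diego ∩ Priya ∩ Aarav ∩ Emeka ∩ Tomás: 08:30–09:10, 09:30–09:50, 16:10–16:30, 17:30–17:50.
Windows ≥ 40 min: 08:30–09:10.
Earliest such window starts at 08:30.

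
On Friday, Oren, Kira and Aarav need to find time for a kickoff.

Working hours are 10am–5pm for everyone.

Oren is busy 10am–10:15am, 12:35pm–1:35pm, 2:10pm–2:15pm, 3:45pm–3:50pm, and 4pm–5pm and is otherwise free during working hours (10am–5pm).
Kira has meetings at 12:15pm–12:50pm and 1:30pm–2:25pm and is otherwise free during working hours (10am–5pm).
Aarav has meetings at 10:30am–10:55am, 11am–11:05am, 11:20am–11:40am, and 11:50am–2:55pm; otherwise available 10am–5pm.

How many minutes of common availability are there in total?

Oren free within 10:00–17:00: 10:15–12:35, 13:35–14:10, 14:15–15:45, 15:50–16:00.
Kira free within 10:00–17:00: 10:00–12:15, 12:50–13:30, 14:25–17:00.
Aarav free within 10:00–17:00: 10:00–10:30, 10:55–11:00, 11:05–11:20, 11:40–11:50, 14:55–17:00.
Oren ∩ Kira: 10:15–12:15, 14:25–15:45, 15:50–16:00.
Oren ∩ Kira ∩ Aarav: 10:15–10:30, 10:55–11:00, 11:05–11:20, 11:40–11:50, 14:55–15:45, 15:50–16:00.
Total common minutes: 15 + 5 + 15 + 10 + 50 + 10 = 105.

105 minutes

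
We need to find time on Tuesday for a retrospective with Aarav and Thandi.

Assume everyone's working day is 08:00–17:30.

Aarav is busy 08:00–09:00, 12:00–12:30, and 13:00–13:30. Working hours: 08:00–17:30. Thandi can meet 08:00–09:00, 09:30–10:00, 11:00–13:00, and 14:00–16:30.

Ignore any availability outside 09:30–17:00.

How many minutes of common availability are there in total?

Aarav free within 08:00–17:30: 09:00–12:00, 12:30–13:00, 13:30–17:30.
Aarav ∩ Thandi: 09:30–10:00, 11:00–12:00, 12:30–13:00, 14:00–16:30.
Restricted to 09:30–17:00: 09:30–10:00, 11:00–12:00, 12:30–13:00, 14:00–16:30.
Total common minutes: 30 + 60 + 30 + 150 = 270.

270 minutes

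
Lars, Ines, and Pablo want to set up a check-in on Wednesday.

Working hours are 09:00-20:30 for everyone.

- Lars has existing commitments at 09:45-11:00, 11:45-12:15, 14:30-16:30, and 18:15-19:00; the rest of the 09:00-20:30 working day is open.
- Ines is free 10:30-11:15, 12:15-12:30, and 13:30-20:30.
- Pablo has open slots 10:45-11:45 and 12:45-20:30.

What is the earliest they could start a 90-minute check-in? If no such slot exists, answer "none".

16:30

Lars free within 09:00–20:30: 09:00–09:45, 11:00–11:45, 12:15–14:30, 16:30–18:15, 19:00–20:30.
Lars ∩ Ines: 11:00–11:15, 12:15–12:30, 13:30–14:30, 16:30–18:15, 19:00–20:30.
Lars ∩ Ines ∩ Pablo: 11:00–11:15, 13:30–14:30, 16:30–18:15, 19:00–20:30.
Windows ≥ 90 min: 16:30–18:15, 19:00–20:30.
Earliest such window starts at 16:30.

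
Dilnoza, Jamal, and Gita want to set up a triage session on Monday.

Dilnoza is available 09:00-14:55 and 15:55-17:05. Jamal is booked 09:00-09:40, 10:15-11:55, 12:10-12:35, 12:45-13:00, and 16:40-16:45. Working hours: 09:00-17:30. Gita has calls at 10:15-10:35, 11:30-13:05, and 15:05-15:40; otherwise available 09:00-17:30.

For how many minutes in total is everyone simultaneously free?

Jamal free within 09:00–17:30: 09:40–10:15, 11:55–12:10, 12:35–12:45, 13:00–16:40, 16:45–17:30.
Gita free within 09:00–17:30: 09:00–10:15, 10:35–11:30, 13:05–15:05, 15:40–17:30.
Dilnoza ∩ Jamal: 09:40–10:15, 11:55–12:10, 12:35–12:45, 13:00–14:55, 15:55–16:40, 16:45–17:05.
Dilnoza ∩ Jamal ∩ Gita: 09:40–10:15, 13:05–14:55, 15:55–16:40, 16:45–17:05.
Total common minutes: 35 + 110 + 45 + 20 = 210.

210 minutes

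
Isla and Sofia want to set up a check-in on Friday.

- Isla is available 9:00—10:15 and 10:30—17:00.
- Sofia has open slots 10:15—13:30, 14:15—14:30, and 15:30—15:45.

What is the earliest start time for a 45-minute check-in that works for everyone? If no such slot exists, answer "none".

Isla ∩ Sofia: 10:30–13:30, 14:15–14:30, 15:30–15:45.
Windows ≥ 45 min: 10:30–13:30.
Earliest such window starts at 10:30.

10:30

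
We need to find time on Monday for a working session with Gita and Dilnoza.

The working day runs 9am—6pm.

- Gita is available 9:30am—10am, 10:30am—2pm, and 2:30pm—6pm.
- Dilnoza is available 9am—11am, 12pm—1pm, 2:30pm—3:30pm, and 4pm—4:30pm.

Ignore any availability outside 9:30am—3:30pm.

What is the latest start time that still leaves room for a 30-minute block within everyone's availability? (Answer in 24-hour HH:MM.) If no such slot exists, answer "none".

15:00

Gita ∩ Dilnoza: 09:30–10:00, 10:30–11:00, 12:00–13:00, 14:30–15:30, 16:00–16:30.
Restricted to 09:30–15:30: 09:30–10:00, 10:30–11:00, 12:00–13:00, 14:30–15:30.
Windows ≥ 30 min: 09:30–10:00, 10:30–11:00, 12:00–13:00, 14:30–15:30.
Latest start in the last window 14:30–15:30 is 15:30 − 30 min = 15:00.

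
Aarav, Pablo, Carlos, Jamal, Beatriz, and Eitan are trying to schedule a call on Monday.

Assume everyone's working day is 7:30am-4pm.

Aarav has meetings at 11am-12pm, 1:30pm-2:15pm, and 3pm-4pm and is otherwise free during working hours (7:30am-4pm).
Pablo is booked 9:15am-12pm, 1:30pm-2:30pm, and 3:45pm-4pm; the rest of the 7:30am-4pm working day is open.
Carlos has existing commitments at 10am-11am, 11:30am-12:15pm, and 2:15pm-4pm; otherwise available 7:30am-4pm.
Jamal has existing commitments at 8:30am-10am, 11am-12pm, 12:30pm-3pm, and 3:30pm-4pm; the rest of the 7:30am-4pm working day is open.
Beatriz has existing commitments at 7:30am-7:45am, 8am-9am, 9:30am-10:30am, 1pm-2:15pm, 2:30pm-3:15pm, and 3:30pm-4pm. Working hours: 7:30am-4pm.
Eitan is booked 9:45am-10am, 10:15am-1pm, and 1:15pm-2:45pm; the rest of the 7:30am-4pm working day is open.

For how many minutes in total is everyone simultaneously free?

Aarav free within 07:30–16:00: 07:30–11:00, 12:00–13:30, 14:15–15:00.
Pablo free within 07:30–16:00: 07:30–09:15, 12:00–13:30, 14:30–15:45.
Carlos free within 07:30–16:00: 07:30–10:00, 11:00–11:30, 12:15–14:15.
Jamal free within 07:30–16:00: 07:30–08:30, 10:00–11:00, 12:00–12:30, 15:00–15:30.
Beatriz free within 07:30–16:00: 07:45–08:00, 09:00–09:30, 10:30–13:00, 14:15–14:30, 15:15–15:30.
Eitan free within 07:30–16:00: 07:30–09:45, 10:00–10:15, 13:00–13:15, 14:45–16:00.
Aarav ∩ Pablo: 07:30–09:15, 12:00–13:30, 14:30–15:00.
Aarav ∩ Pablo ∩ Carlos: 07:30–09:15, 12:15–13:30.
Aarav ∩ Pablo ∩ Carlos ∩ Jamal: 07:30–08:30, 12:15–12:30.
Aarav ∩ Pablo ∩ Carlos ∩ Jamal ∩ Beatriz: 07:45–08:00, 12:15–12:30.
Aarav ∩ Pablo ∩ Carlos ∩ Jamal ∩ Beatriz ∩ Eitan: 07:45–08:00.
Total common minutes: 15.

15 minutes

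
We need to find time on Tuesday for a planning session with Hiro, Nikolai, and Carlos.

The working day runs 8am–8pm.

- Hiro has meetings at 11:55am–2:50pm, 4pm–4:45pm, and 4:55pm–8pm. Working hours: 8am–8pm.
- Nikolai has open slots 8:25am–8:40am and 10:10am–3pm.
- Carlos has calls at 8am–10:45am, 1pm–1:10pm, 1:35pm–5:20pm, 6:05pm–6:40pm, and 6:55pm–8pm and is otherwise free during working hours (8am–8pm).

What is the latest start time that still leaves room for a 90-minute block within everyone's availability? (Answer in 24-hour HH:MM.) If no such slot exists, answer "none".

none

Hiro free within 08:00–20:00: 08:00–11:55, 14:50–16:00, 16:45–16:55.
Carlos free within 08:00–20:00: 10:45–13:00, 13:10–13:35, 17:20–18:05, 18:40–18:55.
Hiro ∩ Nikolai: 08:25–08:40, 10:10–11:55, 14:50–15:00.
Hiro ∩ Nikolai ∩ Carlos: 10:45–11:55.
Windows ≥ 90 min: (none).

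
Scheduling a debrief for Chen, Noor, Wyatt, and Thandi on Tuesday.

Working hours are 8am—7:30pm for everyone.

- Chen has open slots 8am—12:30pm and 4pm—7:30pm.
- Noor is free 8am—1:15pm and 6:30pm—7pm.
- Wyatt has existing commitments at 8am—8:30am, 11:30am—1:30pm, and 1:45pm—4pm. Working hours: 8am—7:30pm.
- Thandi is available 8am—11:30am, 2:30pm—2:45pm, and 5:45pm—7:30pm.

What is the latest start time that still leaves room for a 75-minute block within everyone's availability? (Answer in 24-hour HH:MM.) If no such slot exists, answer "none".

Wyatt free within 08:00–19:30: 08:30–11:30, 13:30–13:45, 16:00–19:30.
Chen ∩ Noor: 08:00–12:30, 18:30–19:00.
Chen ∩ Noor ∩ Wyatt: 08:30–11:30, 18:30–19:00.
Chen ∩ Noor ∩ Wyatt ∩ Thandi: 08:30–11:30, 18:30–19:00.
Windows ≥ 75 min: 08:30–11:30.
Latest start in the last window 08:30–11:30 is 11:30 − 75 min = 10:15.

10:15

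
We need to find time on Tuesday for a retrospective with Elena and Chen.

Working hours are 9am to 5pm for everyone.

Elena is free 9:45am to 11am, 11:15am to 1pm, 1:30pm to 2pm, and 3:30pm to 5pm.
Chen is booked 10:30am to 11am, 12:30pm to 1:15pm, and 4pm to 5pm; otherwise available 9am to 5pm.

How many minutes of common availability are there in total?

Chen free within 09:00–17:00: 09:00–10:30, 11:00–12:30, 13:15–16:00.
Elena ∩ Chen: 09:45–10:30, 11:15–12:30, 13:30–14:00, 15:30–16:00.
Total common minutes: 45 + 75 + 30 + 30 = 180.

180 minutes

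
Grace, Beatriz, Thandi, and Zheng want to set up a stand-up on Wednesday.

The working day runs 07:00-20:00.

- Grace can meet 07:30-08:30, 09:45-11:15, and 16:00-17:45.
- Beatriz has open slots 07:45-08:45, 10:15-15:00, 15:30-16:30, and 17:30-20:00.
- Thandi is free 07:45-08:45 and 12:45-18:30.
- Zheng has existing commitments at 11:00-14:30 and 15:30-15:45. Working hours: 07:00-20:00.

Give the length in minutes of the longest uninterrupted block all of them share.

45 minutes

Zheng free within 07:00–20:00: 07:00–11:00, 14:30–15:30, 15:45–20:00.
Grace ∩ Beatriz: 07:45–08:30, 10:15–11:15, 16:00–16:30, 17:30–17:45.
Grace ∩ Beatriz ∩ Thandi: 07:45–08:30, 16:00–16:30, 17:30–17:45.
Grace ∩ Beatriz ∩ Thandi ∩ Zheng: 07:45–08:30, 16:00–16:30, 17:30–17:45.
Common window lengths: 45, 30, 15 min; longest is 45.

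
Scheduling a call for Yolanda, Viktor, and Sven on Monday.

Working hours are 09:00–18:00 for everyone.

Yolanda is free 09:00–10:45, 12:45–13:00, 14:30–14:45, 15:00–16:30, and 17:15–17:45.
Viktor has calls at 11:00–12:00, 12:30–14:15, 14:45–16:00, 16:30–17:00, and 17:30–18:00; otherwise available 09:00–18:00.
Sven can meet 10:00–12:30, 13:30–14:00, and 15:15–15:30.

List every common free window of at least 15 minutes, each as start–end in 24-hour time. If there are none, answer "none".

10:00–10:45

Viktor free within 09:00–18:00: 09:00–11:00, 12:00–12:30, 14:15–14:45, 16:00–16:30, 17:00–17:30.
Yolanda ∩ Viktor: 09:00–10:45, 14:30–14:45, 16:00–16:30, 17:15–17:30.
Yolanda ∩ Viktor ∩ Sven: 10:00–10:45.
Windows ≥ 15 min: 10:00–10:45.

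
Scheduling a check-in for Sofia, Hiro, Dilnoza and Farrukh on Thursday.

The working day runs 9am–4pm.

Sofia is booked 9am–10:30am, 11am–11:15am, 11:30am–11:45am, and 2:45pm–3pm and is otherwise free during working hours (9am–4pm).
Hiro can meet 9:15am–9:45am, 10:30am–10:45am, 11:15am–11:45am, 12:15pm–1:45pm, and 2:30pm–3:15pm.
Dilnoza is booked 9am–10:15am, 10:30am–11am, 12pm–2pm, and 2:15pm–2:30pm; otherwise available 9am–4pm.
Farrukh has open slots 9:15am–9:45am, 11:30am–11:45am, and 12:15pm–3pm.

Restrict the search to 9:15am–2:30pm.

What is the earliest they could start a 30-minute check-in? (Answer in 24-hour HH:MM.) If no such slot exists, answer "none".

Sofia free within 09:00–16:00: 10:30–11:00, 11:15–11:30, 11:45–14:45, 15:00–16:00.
Dilnoza free within 09:00–16:00: 10:15–10:30, 11:00–12:00, 14:00–14:15, 14:30–16:00.
Sofia ∩ Hiro: 10:30–10:45, 11:15–11:30, 12:15–13:45, 14:30–14:45, 15:00–15:15.
Sofia ∩ Hiro ∩ Dilnoza: 11:15–11:30, 14:30–14:45, 15:00–15:15.
Sofia ∩ Hiro ∩ Dilnoza ∩ Farrukh: 14:30–14:45.
Restricted to 09:15–14:30: (none).
Windows ≥ 30 min: (none).

none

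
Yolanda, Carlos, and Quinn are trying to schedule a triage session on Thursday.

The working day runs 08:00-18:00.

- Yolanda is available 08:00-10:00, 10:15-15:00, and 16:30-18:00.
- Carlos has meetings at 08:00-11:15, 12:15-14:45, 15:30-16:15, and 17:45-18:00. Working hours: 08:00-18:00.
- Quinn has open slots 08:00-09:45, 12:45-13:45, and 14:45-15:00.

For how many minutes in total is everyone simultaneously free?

Carlos free within 08:00–18:00: 11:15–12:15, 14:45–15:30, 16:15–17:45.
Yolanda ∩ Carlos: 11:15–12:15, 14:45–15:00, 16:30–17:45.
Yolanda ∩ Carlos ∩ Quinn: 14:45–15:00.
Total common minutes: 15.

15 minutes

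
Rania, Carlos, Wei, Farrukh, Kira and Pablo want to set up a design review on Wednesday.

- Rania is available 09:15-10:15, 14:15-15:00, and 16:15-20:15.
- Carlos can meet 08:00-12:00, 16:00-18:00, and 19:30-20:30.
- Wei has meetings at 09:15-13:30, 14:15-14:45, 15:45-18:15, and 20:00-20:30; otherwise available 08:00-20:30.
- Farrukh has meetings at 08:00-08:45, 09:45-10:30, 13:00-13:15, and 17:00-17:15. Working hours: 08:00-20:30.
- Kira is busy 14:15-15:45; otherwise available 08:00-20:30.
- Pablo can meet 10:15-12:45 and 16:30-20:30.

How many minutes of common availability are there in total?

Wei free within 08:00–20:30: 08:00–09:15, 13:30–14:15, 14:45–15:45, 18:15–20:00.
Farrukh free within 08:00–20:30: 08:45–09:45, 10:30–13:00, 13:15–17:00, 17:15–20:30.
Kira free within 08:00–20:30: 08:00–14:15, 15:45–20:30.
Rania ∩ Carlos: 09:15–10:15, 16:15–18:00, 19:30–20:15.
Rania ∩ Carlos ∩ Wei: 19:30–20:00.
Rania ∩ Carlos ∩ Wei ∩ Farrukh: 19:30–20:00.
Rania ∩ Carlos ∩ Wei ∩ Farrukh ∩ Kira: 19:30–20:00.
Rania ∩ Carlos ∩ Wei ∩ Farrukh ∩ Kira ∩ Pablo: 19:30–20:00.
Total common minutes: 30.

30 minutes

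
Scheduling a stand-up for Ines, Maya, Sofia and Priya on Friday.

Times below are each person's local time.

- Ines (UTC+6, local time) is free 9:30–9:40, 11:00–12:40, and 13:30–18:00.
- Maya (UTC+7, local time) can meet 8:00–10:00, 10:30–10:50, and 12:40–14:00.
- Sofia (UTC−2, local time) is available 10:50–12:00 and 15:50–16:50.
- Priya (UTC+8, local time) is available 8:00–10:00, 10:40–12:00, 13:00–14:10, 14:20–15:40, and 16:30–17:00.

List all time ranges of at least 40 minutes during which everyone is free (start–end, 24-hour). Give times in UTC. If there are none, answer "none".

none

Ines → UTC: 03:30–03:40, 05:00–06:40, 07:30–12:00.
Maya → UTC: 01:00–03:00, 03:30–03:50, 05:40–07:00.
Sofia → UTC: 12:50–14:00, 17:50–18:50.
Priya → UTC: 00:00–02:00, 02:40–04:00, 05:00–06:10, 06:20–07:40, 08:30–09:00.
Ines ∩ Maya: 03:30–03:40, 05:40–06:40.
Ines ∩ Maya ∩ Sofia: (none).
Ines ∩ Maya ∩ Sofia ∩ Priya: (none).
Windows ≥ 40 min: (none).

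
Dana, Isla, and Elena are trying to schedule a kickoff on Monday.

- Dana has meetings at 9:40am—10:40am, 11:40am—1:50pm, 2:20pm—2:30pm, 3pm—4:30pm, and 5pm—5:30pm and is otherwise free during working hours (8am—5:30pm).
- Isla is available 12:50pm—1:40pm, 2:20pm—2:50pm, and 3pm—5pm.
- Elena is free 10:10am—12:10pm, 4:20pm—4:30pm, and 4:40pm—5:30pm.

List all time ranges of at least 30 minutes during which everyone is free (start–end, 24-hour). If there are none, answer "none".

Dana free within 08:00–17:30: 08:00–09:40, 10:40–11:40, 13:50–14:20, 14:30–15:00, 16:30–17:00.
Dana ∩ Isla: 14:30–14:50, 16:30–17:00.
Dana ∩ Isla ∩ Elena: 16:40–17:00.
Windows ≥ 30 min: (none).

none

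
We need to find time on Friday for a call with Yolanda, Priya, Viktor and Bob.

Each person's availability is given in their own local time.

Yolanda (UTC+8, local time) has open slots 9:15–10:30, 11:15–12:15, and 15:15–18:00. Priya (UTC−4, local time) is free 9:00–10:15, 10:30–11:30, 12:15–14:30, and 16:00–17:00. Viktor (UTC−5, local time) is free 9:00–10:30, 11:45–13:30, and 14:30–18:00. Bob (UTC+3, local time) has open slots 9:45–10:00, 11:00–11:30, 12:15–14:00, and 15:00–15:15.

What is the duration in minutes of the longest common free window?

Yolanda → UTC: 01:15–02:30, 03:15–04:15, 07:15–10:00.
Priya → UTC: 13:00–14:15, 14:30–15:30, 16:15–18:30, 20:00–21:00.
Viktor → UTC: 14:00–15:30, 16:45–18:30, 19:30–23:00.
Bob → UTC: 06:45–07:00, 08:00–08:30, 09:15–11:00, 12:00–12:15.
Yolanda ∩ Priya: (none).
Yolanda ∩ Priya ∩ Viktor: (none).
Yolanda ∩ Priya ∩ Viktor ∩ Bob: (none).
No common window.

0 minutes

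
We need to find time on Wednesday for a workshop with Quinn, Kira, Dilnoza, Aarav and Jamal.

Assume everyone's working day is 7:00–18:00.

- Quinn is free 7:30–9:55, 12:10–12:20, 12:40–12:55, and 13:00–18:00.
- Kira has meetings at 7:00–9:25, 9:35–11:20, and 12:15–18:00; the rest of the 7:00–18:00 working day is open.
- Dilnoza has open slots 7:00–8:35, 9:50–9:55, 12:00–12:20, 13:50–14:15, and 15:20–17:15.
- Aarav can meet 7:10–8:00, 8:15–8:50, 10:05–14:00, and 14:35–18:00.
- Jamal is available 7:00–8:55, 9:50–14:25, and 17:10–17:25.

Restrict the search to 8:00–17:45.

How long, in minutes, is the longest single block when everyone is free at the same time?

5 minutes

Kira free within 07:00–18:00: 09:25–09:35, 11:20–12:15.
Quinn ∩ Kira: 09:25–09:35, 12:10–12:15.
Quinn ∩ Kira ∩ Dilnoza: 12:10–12:15.
Quinn ∩ Kira ∩ Dilnoza ∩ Aarav: 12:10–12:15.
Quinn ∩ Kira ∩ Dilnoza ∩ Aarav ∩ Jamal: 12:10–12:15.
Restricted to 08:00–17:45: 12:10–12:15.
Single common window of 5 minutes.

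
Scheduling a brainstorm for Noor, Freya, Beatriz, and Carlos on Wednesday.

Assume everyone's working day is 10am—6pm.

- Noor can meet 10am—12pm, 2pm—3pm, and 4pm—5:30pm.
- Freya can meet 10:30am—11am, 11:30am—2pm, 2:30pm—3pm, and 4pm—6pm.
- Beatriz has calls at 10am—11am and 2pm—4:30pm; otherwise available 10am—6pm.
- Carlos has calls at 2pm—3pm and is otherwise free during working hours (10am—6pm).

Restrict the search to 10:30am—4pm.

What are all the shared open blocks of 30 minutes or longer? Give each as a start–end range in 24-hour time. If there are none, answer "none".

Beatriz free within 10:00–18:00: 11:00–14:00, 16:30–18:00.
Carlos free within 10:00–18:00: 10:00–14:00, 15:00–18:00.
Noor ∩ Freya: 10:30–11:00, 11:30–12:00, 14:30–15:00, 16:00–17:30.
Noor ∩ Freya ∩ Beatriz: 11:30–12:00, 16:30–17:30.
Noor ∩ Freya ∩ Beatriz ∩ Carlos: 11:30–12:00, 16:30–17:30.
Restricted to 10:30–16:00: 11:30–12:00.
Windows ≥ 30 min: 11:30–12:00.

11:30–12:00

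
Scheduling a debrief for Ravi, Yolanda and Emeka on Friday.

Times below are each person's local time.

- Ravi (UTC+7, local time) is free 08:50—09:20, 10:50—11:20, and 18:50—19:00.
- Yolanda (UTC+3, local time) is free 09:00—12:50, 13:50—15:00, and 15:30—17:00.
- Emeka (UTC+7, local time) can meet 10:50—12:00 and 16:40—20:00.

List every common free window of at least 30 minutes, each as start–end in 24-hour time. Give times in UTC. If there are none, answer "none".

Ravi → UTC: 01:50–02:20, 03:50–04:20, 11:50–12:00.
Yolanda → UTC: 06:00–09:50, 10:50–12:00, 12:30–14:00.
Emeka → UTC: 03:50–05:00, 09:40–13:00.
Ravi ∩ Yolanda: 11:50–12:00.
Ravi ∩ Yolanda ∩ Emeka: 11:50–12:00.
Windows ≥ 30 min: (none).

none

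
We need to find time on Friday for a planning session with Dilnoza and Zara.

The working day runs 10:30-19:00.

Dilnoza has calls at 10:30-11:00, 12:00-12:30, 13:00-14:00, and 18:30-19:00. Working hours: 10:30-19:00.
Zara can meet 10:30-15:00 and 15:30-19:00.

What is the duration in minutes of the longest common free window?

180 minutes

Dilnoza free within 10:30–19:00: 11:00–12:00, 12:30–13:00, 14:00–18:30.
Dilnoza ∩ Zara: 11:00–12:00, 12:30–13:00, 14:00–15:00, 15:30–18:30.
Common window lengths: 60, 30, 60, 180 min; longest is 180.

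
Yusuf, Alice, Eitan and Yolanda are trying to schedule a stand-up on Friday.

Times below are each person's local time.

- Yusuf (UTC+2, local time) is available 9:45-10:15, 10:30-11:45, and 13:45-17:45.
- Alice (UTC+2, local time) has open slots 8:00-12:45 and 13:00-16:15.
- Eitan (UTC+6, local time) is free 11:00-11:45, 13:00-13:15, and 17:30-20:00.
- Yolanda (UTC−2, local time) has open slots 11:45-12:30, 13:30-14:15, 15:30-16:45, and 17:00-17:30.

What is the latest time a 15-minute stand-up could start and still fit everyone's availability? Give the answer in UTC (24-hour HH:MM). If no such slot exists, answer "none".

Yusuf → UTC: 07:45–08:15, 08:30–09:45, 11:45–15:45.
Alice → UTC: 06:00–10:45, 11:00–14:15.
Eitan → UTC: 05:00–05:45, 07:00–07:15, 11:30–14:00.
Yolanda → UTC: 13:45–14:30, 15:30–16:15, 17:30–18:45, 19:00–19:30.
Yusuf ∩ Alice: 07:45–08:15, 08:30–09:45, 11:45–14:15.
Yusuf ∩ Alice ∩ Eitan: 11:45–14:00.
Yusuf ∩ Alice ∩ Eitan ∩ Yolanda: 13:45–14:00.
Windows ≥ 15 min: 13:45–14:00.
Latest start in the last window 13:45–14:00 is 14:00 − 15 min = 13:45.

13:45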